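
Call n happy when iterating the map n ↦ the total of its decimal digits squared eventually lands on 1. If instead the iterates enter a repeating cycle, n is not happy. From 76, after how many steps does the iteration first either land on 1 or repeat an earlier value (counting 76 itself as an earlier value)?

76 → 85
85 → 89
89 → 145
145 → 42
42 → 20
20 → 4
4 → 16
16 → 37
37 → 58
58 → 89  — 89 repeats.
That took 10 steps.

10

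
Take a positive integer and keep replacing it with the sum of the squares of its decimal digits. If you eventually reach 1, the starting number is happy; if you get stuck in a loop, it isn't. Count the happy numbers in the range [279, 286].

1

279: 279 → 134 → 26 → 40 → 16 → 37 → 58 → 89 → 145 → 42 → 20 → 4 → 16  (repeats 16)
280: 280 → 68 → 100 → 1  (reaches 1)
281: 281 → 69 → 117 → 51 → 26 → 40 → 16 → 37 → 58 → 89 → 145 → 42 → 20 → 4 → 16  (repeats 16)
282: 282 → 72 → 53 → 34 → 25 → 29 → 85 → 89 → 145 → 42 → 20 → 4 → 16 → 37 → 58 → 89  (repeats 89)
283: 283 → 77 → 98 → 145 → 42 → 20 → 4 → 16 → 37 → 58 → 89 → 145  (repeats 145)
284: 284 → 84 → 80 → 64 → 52 → 29 → 85 → 89 → 145 → 42 → 20 → 4 → 16 → 37 → 58 → 89  (repeats 89)
285: 285 → 93 → 90 → 81 → 65 → 61 → 37 → 58 → 89 → 145 → 42 → 20 → 4 → 16 → 37  (repeats 37)
286: 286 → 104 → 17 → 50 → 25 → 29 → 85 → 89 → 145 → 42 → 20 → 4 → 16 → 37 → 58 → 89  (repeats 89)
happy: 280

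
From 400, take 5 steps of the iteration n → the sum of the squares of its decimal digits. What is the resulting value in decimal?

145

400 → 4² + 0² + 0² = 16 + 0 + 0 = 16
16 → 1² + 6² = 1 + 36 = 37
37 → 3² + 7² = 9 + 49 = 58
58 → 5² + 8² = 25 + 64 = 89
89 → 8² + 9² = 64 + 81 = 145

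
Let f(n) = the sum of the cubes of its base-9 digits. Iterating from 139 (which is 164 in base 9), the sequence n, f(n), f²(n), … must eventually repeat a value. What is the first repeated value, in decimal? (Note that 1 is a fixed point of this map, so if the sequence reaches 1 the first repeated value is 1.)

1

139 = (1,6,4)_9 → 281
281 = (3,4,2)_9 → 99
99 = (1,2,0)_9 → 9
9 = (1,0)_9 → 1  — reached the fixed point 1.
1 → 1, so 1 is the first repeated value.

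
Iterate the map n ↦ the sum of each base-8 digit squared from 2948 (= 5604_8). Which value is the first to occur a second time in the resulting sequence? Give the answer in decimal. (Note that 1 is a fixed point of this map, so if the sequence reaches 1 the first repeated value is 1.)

1

2948 = (5,6,0,4)_8 → 77
77 = (1,1,5)_8 → 27
27 = (3,3)_8 → 18
18 = (2,2)_8 → 8
8 = (1,0)_8 → 1  — reached the fixed point 1.
1 → 1, so 1 is the first repeated value.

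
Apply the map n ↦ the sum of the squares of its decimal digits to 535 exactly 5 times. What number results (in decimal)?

89

535 → 5² + 3² + 5² = 25 + 9 + 25 = 59
59 → 5² + 9² = 25 + 81 = 106
106 → 1² + 0² + 6² = 1 + 0 + 36 = 37
37 → 3² + 7² = 9 + 49 = 58
58 → 5² + 8² = 25 + 64 = 89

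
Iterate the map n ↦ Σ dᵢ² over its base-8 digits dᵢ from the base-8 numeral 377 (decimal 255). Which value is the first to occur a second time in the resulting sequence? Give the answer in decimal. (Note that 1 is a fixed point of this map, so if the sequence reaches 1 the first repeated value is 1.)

255 = (3,7,7)_8 → 107
107 = (1,5,3)_8 → 35
35 = (4,3)_8 → 25
25 = (3,1)_8 → 10
10 = (1,2)_8 → 5
5 = (5)_8 → 25  — 25 already appeared earlier.

25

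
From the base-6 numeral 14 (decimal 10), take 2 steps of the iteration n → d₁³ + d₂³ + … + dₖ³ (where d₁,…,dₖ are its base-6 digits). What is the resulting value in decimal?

10 = (1,4)_6 → 65
65 = (1,4,5)_6 → 190

190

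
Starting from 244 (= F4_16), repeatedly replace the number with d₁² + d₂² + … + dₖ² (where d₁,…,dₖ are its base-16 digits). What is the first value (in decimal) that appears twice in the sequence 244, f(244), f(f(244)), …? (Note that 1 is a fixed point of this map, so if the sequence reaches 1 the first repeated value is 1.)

169

244 = (15,4)_16 → 15² + 4² = 241
241 = (15,1)_16 → 15² + 1² = 226
226 = (14,2)_16 → 14² + 2² = 200
200 = (12,8)_16 → 12² + 8² = 208
208 = (13,0)_16 → 13² + 0² = 169
169 = (10,9)_16 → 10² + 9² = 181
181 = (11,5)_16 → 11² + 5² = 146
146 = (9,2)_16 → 9² + 2² = 85
85 = (5,5)_16 → 5² + 5² = 50
50 = (3,2)_16 → 3² + 2² = 13
13 = (13)_16 → 13² = 169  — 169 already appeared earlier.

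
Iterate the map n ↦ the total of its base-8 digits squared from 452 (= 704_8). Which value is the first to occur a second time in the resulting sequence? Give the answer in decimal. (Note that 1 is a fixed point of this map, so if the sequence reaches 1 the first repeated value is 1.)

452 = (7,0,4)_8 → 7² + 0² + 4² = 65
65 = (1,0,1)_8 → 1² + 0² + 1² = 2
2 = (2)_8 → 2² = 4
4 = (4)_8 → 4² = 16
16 = (2,0)_8 → 2² + 0² = 4  — 4 already appeared earlier.

4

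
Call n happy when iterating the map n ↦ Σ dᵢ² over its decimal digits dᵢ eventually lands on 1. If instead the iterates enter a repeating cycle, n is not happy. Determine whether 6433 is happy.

happy

6433 → 70
70 → 49
49 → 97
97 → 130
130 → 10
10 → 1  — reached 1.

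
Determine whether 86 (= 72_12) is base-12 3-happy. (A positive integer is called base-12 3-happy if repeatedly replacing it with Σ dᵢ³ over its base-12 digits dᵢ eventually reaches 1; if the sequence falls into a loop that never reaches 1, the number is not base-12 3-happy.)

base-12 3-happy

86 = (7,2)_12 → 7³ + 2³ = 343 + 8 = 351
351 = (2,5,3)_12 → 2³ + 5³ + 3³ = 8 + 125 + 27 = 160
160 = (1,1,4)_12 → 1³ + 1³ + 4³ = 1 + 1 + 64 = 66
66 = (5,6)_12 → 5³ + 6³ = 125 + 216 = 341
341 = (2,4,5)_12 → 2³ + 4³ + 5³ = 8 + 64 + 125 = 197
197 = (1,4,5)_12 → 1³ + 4³ + 5³ = 1 + 64 + 125 = 190
190 = (1,3,10)_12 → 1³ + 3³ + 10³ = 1 + 27 + 1000 = 1028
1028 = (7,1,8)_12 → 7³ + 1³ + 8³ = 343 + 1 + 512 = 856
856 = (5,11,4)_12 → 5³ + 11³ + 4³ = 125 + 1331 + 64 = 1520
1520 = (10,6,8)_12 → 10³ + 6³ + 8³ = 1000 + 216 + 512 = 1728
1728 = (1,0,0,0)_12 → 1³ + 0³ + 0³ + 0³ = 1 + 0 + 0 + 0 = 1  — reached 1.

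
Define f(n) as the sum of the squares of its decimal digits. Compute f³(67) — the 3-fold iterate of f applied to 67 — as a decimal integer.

67 → 6² + 7² = 36 + 49 = 85
85 → 8² + 5² = 64 + 25 = 89
89 → 8² + 9² = 64 + 81 = 145

145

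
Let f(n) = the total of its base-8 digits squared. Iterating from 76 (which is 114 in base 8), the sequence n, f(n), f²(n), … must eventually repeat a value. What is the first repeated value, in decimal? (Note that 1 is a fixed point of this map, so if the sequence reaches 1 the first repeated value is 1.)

1

76 = (1,1,4)_8 → 1² + 1² + 4² = 18
18 = (2,2)_8 → 2² + 2² = 8
8 = (1,0)_8 → 1² + 0² = 1  — reached the fixed point 1.
1 → 1, so 1 is the first repeated value.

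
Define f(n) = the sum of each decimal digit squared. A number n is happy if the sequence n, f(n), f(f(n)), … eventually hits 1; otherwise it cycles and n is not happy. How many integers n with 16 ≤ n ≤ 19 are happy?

16: 16 → 37 → 58 → 89 → 145 → 42 → 20 → 4 → 16  — not happy
17: 17 → 50 → 25 → 29 → 85 → 89 → 145 → 42 → 20 → 4 → 16 → 37 → 58 → 89  — not happy
18: 18 → 65 → 61 → 37 → 58 → 89 → 145 → 42 → 20 → 4 → 16 → 37  — not happy
19: 19 → 82 → 68 → 100 → 1  — happy
happy: 19

1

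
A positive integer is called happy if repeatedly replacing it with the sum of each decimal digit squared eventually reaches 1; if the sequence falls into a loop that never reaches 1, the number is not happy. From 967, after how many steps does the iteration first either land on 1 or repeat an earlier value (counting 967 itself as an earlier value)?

967 → 9² + 6² + 7² = 81 + 36 + 49 = 166
166 → 1² + 6² + 6² = 1 + 36 + 36 = 73
73 → 7² + 3² = 49 + 9 = 58
58 → 5² + 8² = 25 + 64 = 89
89 → 8² + 9² = 64 + 81 = 145
145 → 1² + 4² + 5² = 1 + 16 + 25 = 42
42 → 4² + 2² = 16 + 4 = 20
20 → 2² + 0² = 4 + 0 = 4
4 → 4² = 16
16 → 1² + 6² = 1 + 36 = 37
37 → 3² + 7² = 9 + 49 = 58  — 58 repeats.
That took 11 steps.

11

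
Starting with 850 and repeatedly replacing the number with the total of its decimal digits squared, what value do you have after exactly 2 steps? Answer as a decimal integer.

850 → 8² + 5² + 0² = 89
89 → 8² + 9² = 145

145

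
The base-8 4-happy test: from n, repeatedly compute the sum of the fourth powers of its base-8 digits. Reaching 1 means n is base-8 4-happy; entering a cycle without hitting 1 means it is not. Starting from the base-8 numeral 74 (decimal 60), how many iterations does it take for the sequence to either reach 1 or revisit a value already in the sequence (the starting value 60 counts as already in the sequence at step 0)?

12

60 = (7,4)_8 → 7⁴ + 4⁴ = 2657
2657 = (5,1,4,1)_8 → 5⁴ + 1⁴ + 4⁴ + 1⁴ = 883
883 = (1,5,6,3)_8 → 1⁴ + 5⁴ + 6⁴ + 3⁴ = 2003
2003 = (3,7,2,3)_8 → 3⁴ + 7⁴ + 2⁴ + 3⁴ = 2579
2579 = (5,0,2,3)_8 → 5⁴ + 0⁴ + 2⁴ + 3⁴ = 722
722 = (1,3,2,2)_8 → 1⁴ + 3⁴ + 2⁴ + 2⁴ = 114
114 = (1,6,2)_8 → 1⁴ + 6⁴ + 2⁴ = 1313
1313 = (2,4,4,1)_8 → 2⁴ + 4⁴ + 4⁴ + 1⁴ = 529
529 = (1,0,2,1)_8 → 1⁴ + 0⁴ + 2⁴ + 1⁴ = 18
18 = (2,2)_8 → 2⁴ + 2⁴ = 32
32 = (4,0)_8 → 4⁴ + 0⁴ = 256
256 = (4,0,0)_8 → 4⁴ + 0⁴ + 0⁴ = 256  — 256 repeats.
That took 12 steps.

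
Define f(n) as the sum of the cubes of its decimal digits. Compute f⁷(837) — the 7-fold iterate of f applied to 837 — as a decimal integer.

702

837 → 8³ + 3³ + 7³ = 512 + 27 + 343 = 882
882 → 8³ + 8³ + 2³ = 512 + 512 + 8 = 1032
1032 → 1³ + 0³ + 3³ + 2³ = 1 + 0 + 27 + 8 = 36
36 → 3³ + 6³ = 27 + 216 = 243
243 → 2³ + 4³ + 3³ = 8 + 64 + 27 = 99
99 → 9³ + 9³ = 729 + 729 = 1458
1458 → 1³ + 4³ + 5³ + 8³ = 1 + 64 + 125 + 512 = 702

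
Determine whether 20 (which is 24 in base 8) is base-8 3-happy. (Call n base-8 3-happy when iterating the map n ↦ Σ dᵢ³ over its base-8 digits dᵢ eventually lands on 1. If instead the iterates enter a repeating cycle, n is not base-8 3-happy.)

20 = (2,4)_8 → 72
72 = (1,1,0)_8 → 2
2 = (2)_8 → 8
8 = (1,0)_8 → 1  — reached 1.

base-8 3-happy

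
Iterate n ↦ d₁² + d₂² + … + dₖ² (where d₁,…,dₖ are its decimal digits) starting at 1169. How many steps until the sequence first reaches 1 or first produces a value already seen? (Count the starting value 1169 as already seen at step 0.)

1169 → 1² + 1² + 6² + 9² = 1 + 1 + 36 + 81 = 119
119 → 1² + 1² + 9² = 1 + 1 + 81 = 83
83 → 8² + 3² = 64 + 9 = 73
73 → 7² + 3² = 49 + 9 = 58
58 → 5² + 8² = 25 + 64 = 89
89 → 8² + 9² = 64 + 81 = 145
145 → 1² + 4² + 5² = 1 + 16 + 25 = 42
42 → 4² + 2² = 16 + 4 = 20
20 → 2² + 0² = 4 + 0 = 4
4 → 4² = 16
16 → 1² + 6² = 1 + 36 = 37
37 → 3² + 7² = 9 + 49 = 58  — 58 repeats.
That took 12 steps.

12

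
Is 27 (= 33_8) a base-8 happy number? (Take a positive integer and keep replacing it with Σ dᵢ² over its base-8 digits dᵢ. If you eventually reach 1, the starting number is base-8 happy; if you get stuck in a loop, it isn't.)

base-8 happy

27 = (3,3)_8 → 18
18 = (2,2)_8 → 8
8 = (1,0)_8 → 1  — reached 1.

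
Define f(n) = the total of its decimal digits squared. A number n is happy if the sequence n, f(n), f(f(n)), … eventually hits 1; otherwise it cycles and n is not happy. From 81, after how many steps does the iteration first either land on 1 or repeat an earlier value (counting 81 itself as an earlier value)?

81 → 8² + 1² = 64 + 1 = 65
65 → 6² + 5² = 36 + 25 = 61
61 → 6² + 1² = 36 + 1 = 37
37 → 3² + 7² = 9 + 49 = 58
58 → 5² + 8² = 25 + 64 = 89
89 → 8² + 9² = 64 + 81 = 145
145 → 1² + 4² + 5² = 1 + 16 + 25 = 42
42 → 4² + 2² = 16 + 4 = 20
20 → 2² + 0² = 4 + 0 = 4
4 → 4² = 16
16 → 1² + 6² = 1 + 36 = 37  — 37 repeats.
That took 11 steps.

11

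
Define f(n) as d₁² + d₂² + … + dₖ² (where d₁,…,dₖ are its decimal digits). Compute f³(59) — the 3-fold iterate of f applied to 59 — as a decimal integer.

59 → 5² + 9² = 106
106 → 1² + 0² + 6² = 37
37 → 3² + 7² = 58

58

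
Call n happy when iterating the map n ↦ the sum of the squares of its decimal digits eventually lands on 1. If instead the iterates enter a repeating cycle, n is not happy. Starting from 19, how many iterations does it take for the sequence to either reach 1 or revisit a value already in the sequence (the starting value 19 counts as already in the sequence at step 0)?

4

19 → 1² + 9² = 1 + 81 = 82
82 → 8² + 2² = 64 + 4 = 68
68 → 6² + 8² = 36 + 64 = 100
100 → 1² + 0² + 0² = 1 + 0 + 0 = 1  — reached 1.
That took 4 steps.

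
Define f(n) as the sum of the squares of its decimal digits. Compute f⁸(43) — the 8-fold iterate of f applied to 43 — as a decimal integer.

43 → 25
25 → 29
29 → 85
85 → 89
89 → 145
145 → 42
42 → 20
20 → 4

4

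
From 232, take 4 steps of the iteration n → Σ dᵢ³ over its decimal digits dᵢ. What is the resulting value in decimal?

232 → 2³ + 3³ + 2³ = 8 + 27 + 8 = 43
43 → 4³ + 3³ = 64 + 27 = 91
91 → 9³ + 1³ = 729 + 1 = 730
730 → 7³ + 3³ + 0³ = 343 + 27 + 0 = 370

370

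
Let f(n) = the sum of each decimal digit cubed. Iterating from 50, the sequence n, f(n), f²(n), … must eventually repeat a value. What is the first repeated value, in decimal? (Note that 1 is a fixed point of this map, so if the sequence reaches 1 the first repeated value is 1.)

50 → 5³ + 0³ = 125 + 0 = 125
125 → 1³ + 2³ + 5³ = 1 + 8 + 125 = 134
134 → 1³ + 3³ + 4³ = 1 + 27 + 64 = 92
92 → 9³ + 2³ = 729 + 8 = 737
737 → 7³ + 3³ + 7³ = 343 + 27 + 343 = 713
713 → 7³ + 1³ + 3³ = 343 + 1 + 27 = 371
371 → 3³ + 7³ + 1³ = 27 + 343 + 1 = 371  — 371 already appeared earlier.

371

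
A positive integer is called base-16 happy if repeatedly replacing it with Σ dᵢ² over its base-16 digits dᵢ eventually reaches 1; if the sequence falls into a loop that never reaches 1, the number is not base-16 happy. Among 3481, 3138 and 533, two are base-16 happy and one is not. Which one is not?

533

3481: 3481 → 331 → 138 → 164 → 116 → 65 → 17 → 2 → 4 → 16 → 1  — reaches 1 (base-16 happy)
3138: 3138 → 164 → 116 → 65 → 17 → 2 → 4 → 16 → 1  — reaches 1 (base-16 happy)
533: 533 → 30 → 197 → 169 → 181 → 146 → 85 → 50 → 13 → 169  — repeats 169 (not base-16 happy)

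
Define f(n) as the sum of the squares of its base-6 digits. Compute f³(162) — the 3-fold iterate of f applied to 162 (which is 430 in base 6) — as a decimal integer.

162 = (4,3,0)_6 → 4² + 3² + 0² = 25
25 = (4,1)_6 → 4² + 1² = 17
17 = (2,5)_6 → 2² + 5² = 29

29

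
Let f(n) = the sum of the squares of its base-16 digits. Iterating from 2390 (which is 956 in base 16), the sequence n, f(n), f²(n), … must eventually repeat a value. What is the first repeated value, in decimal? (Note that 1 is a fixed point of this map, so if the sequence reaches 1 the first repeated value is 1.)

1

2390 = (9,5,6)_16 → 142
142 = (8,14)_16 → 260
260 = (1,0,4)_16 → 17
17 = (1,1)_16 → 2
2 = (2)_16 → 4
4 = (4)_16 → 16
16 = (1,0)_16 → 1  — reached the fixed point 1.
1 → 1, so 1 is the first repeated value.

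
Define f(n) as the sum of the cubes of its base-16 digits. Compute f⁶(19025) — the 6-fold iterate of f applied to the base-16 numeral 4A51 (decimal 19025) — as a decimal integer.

191

19025 = (4,10,5,1)_16 → 4³ + 10³ + 5³ + 1³ = 64 + 1000 + 125 + 1 = 1190
1190 = (4,10,6)_16 → 4³ + 10³ + 6³ = 64 + 1000 + 216 = 1280
1280 = (5,0,0)_16 → 5³ + 0³ + 0³ = 125 + 0 + 0 = 125
125 = (7,13)_16 → 7³ + 13³ = 343 + 2197 = 2540
2540 = (9,14,12)_16 → 9³ + 14³ + 12³ = 729 + 2744 + 1728 = 5201
5201 = (1,4,5,1)_16 → 1³ + 4³ + 5³ + 1³ = 1 + 64 + 125 + 1 = 191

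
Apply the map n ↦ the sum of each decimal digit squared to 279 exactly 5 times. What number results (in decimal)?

37

279 → 2² + 7² + 9² = 134
134 → 1² + 3² + 4² = 26
26 → 2² + 6² = 40
40 → 4² + 0² = 16
16 → 1² + 6² = 37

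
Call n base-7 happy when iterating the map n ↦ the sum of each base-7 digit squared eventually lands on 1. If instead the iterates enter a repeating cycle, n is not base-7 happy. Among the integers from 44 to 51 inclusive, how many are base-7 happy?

44: 44 → 40 → 50 → 2 → 4 → 16 → 8 → 2  — not base-7 happy
45: 45 → 45  — not base-7 happy
46: 46 → 52 → 10 → 10  — not base-7 happy
47: 47 → 61 → 27 → 45 → 45  — not base-7 happy
48: 48 → 72 → 14 → 4 → 16 → 8 → 2 → 4  — not base-7 happy
49: 49 → 1  — base-7 happy
50: 50 → 2 → 4 → 16 → 8 → 2  — not base-7 happy
51: 51 → 5 → 25 → 25  — not base-7 happy
base-7 happy: 49

1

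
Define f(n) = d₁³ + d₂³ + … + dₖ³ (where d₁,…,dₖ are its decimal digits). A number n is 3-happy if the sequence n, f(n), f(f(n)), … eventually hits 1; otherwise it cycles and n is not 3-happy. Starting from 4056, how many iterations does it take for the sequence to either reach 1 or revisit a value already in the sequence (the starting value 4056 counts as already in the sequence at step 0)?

4056 → 4³ + 0³ + 5³ + 6³ = 405
405 → 4³ + 0³ + 5³ = 189
189 → 1³ + 8³ + 9³ = 1242
1242 → 1³ + 2³ + 4³ + 2³ = 81
81 → 8³ + 1³ = 513
513 → 5³ + 1³ + 3³ = 153
153 → 1³ + 5³ + 3³ = 153  — 153 repeats.
That took 7 steps.

7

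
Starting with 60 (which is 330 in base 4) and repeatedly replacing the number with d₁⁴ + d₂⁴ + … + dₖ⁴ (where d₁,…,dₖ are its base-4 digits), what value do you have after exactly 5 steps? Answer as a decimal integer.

81

60 = (3,3,0)_4 → 162
162 = (2,2,0,2)_4 → 48
48 = (3,0,0)_4 → 81
81 = (1,1,0,1)_4 → 3
3 = (3)_4 → 81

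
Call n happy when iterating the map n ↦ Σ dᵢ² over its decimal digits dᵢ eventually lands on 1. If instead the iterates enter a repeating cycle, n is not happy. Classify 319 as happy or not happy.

319 → 91
91 → 82
82 → 68
68 → 100
100 → 1  — reached 1.

happy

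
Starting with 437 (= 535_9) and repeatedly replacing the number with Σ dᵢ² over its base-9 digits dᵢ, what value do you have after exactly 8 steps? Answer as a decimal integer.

437 = (5,3,5)_9 → 5² + 3² + 5² = 25 + 9 + 25 = 59
59 = (6,5)_9 → 6² + 5² = 36 + 25 = 61
61 = (6,7)_9 → 6² + 7² = 36 + 49 = 85
85 = (1,0,4)_9 → 1² + 0² + 4² = 1 + 0 + 16 = 17
17 = (1,8)_9 → 1² + 8² = 1 + 64 = 65
65 = (7,2)_9 → 7² + 2² = 49 + 4 = 53
53 = (5,8)_9 → 5² + 8² = 25 + 64 = 89
89 = (1,0,8)_9 → 1² + 0² + 8² = 1 + 0 + 64 = 65

65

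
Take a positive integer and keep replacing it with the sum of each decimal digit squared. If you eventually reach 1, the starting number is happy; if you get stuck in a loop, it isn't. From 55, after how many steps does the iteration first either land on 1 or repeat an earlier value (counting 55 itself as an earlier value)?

55 → 5² + 5² = 50
50 → 5² + 0² = 25
25 → 2² + 5² = 29
29 → 2² + 9² = 85
85 → 8² + 5² = 89
89 → 8² + 9² = 145
145 → 1² + 4² + 5² = 42
42 → 4² + 2² = 20
20 → 2² + 0² = 4
4 → 4² = 16
16 → 1² + 6² = 37
37 → 3² + 7² = 58
58 → 5² + 8² = 89  — 89 repeats.
That took 13 steps.

13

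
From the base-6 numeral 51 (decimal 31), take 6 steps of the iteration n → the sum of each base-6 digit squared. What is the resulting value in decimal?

31 = (5,1)_6 → 5² + 1² = 26
26 = (4,2)_6 → 4² + 2² = 20
20 = (3,2)_6 → 3² + 2² = 13
13 = (2,1)_6 → 2² + 1² = 5
5 = (5)_6 → 5² = 25
25 = (4,1)_6 → 4² + 1² = 17

17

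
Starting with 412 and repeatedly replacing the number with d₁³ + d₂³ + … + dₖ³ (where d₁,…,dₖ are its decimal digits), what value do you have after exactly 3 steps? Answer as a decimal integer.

412 → 4³ + 1³ + 2³ = 73
73 → 7³ + 3³ = 370
370 → 3³ + 7³ + 0³ = 370

370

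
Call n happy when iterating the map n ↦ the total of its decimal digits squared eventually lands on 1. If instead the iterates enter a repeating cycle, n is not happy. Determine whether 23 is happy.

23 → 13
13 → 10
10 → 1  — reached 1.

happy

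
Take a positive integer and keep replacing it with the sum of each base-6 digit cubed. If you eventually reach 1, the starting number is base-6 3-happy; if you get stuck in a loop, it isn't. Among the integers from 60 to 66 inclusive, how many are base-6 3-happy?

2

60: 60 → 65 → 190 → 190  (repeats 190)
61: 61 → 66 → 126 → 54 → 28 → 128 → 62 → 73 → 9 → 28  (repeats 28)
62: 62 → 73 → 9 → 28 → 128 → 62  (repeats 62)
63: 63 → 92 → 43 → 3 → 27 → 91 → 36 → 1  (reaches 1)
64: 64 → 129 → 81 → 36 → 1  (reaches 1)
65: 65 → 190 → 190  (repeats 190)
66: 66 → 126 → 54 → 28 → 128 → 62 → 73 → 9 → 28  (repeats 28)
base-6 3-happy: 63, 64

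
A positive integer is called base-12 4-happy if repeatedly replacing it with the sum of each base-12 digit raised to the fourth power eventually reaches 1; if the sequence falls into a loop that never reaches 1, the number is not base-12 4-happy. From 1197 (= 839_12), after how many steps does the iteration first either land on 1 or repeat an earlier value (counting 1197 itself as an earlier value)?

14

1197 = (8,3,9)_12 → 8⁴ + 3⁴ + 9⁴ = 10738
10738 = (6,2,6,10)_12 → 6⁴ + 2⁴ + 6⁴ + 10⁴ = 12608
12608 = (7,3,6,8)_12 → 7⁴ + 3⁴ + 6⁴ + 8⁴ = 7874
7874 = (4,6,8,2)_12 → 4⁴ + 6⁴ + 8⁴ + 2⁴ = 5664
5664 = (3,3,4,0)_12 → 3⁴ + 3⁴ + 4⁴ + 0⁴ = 418
418 = (2,10,10)_12 → 2⁴ + 10⁴ + 10⁴ = 20016
20016 = (11,7,0,0)_12 → 11⁴ + 7⁴ + 0⁴ + 0⁴ = 17042
17042 = (9,10,4,2)_12 → 9⁴ + 10⁴ + 4⁴ + 2⁴ = 16833
16833 = (9,8,10,9)_12 → 9⁴ + 8⁴ + 10⁴ + 9⁴ = 27218
27218 = (1,3,9,0,2)_12 → 1⁴ + 3⁴ + 9⁴ + 0⁴ + 2⁴ = 6659
6659 = (3,10,2,11)_12 → 3⁴ + 10⁴ + 2⁴ + 11⁴ = 24738
24738 = (1,2,3,9,6)_12 → 1⁴ + 2⁴ + 3⁴ + 9⁴ + 6⁴ = 7955
7955 = (4,7,2,11)_12 → 4⁴ + 7⁴ + 2⁴ + 11⁴ = 17314
17314 = (10,0,2,10)_12 → 10⁴ + 0⁴ + 2⁴ + 10⁴ = 20016  — 20016 repeats.
That took 14 steps.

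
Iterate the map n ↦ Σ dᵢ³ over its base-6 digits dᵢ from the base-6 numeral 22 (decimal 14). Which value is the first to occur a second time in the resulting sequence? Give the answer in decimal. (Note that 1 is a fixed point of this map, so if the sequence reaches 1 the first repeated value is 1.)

9

14 = (2,2)_6 → 2³ + 2³ = 16
16 = (2,4)_6 → 2³ + 4³ = 72
72 = (2,0,0)_6 → 2³ + 0³ + 0³ = 8
8 = (1,2)_6 → 1³ + 2³ = 9
9 = (1,3)_6 → 1³ + 3³ = 28
28 = (4,4)_6 → 4³ + 4³ = 128
128 = (3,3,2)_6 → 3³ + 3³ + 2³ = 62
62 = (1,4,2)_6 → 1³ + 4³ + 2³ = 73
73 = (2,0,1)_6 → 2³ + 0³ + 1³ = 9  — 9 already appeared earlier.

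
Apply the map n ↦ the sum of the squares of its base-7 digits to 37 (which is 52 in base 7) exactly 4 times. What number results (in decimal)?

37 = (5,2)_7 → 5² + 2² = 25 + 4 = 29
29 = (4,1)_7 → 4² + 1² = 16 + 1 = 17
17 = (2,3)_7 → 2² + 3² = 4 + 9 = 13
13 = (1,6)_7 → 1² + 6² = 1 + 36 = 37

37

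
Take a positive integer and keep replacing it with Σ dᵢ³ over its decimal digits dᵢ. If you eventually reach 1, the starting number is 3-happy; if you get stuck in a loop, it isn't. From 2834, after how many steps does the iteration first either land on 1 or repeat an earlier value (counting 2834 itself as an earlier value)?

2834 → 2³ + 8³ + 3³ + 4³ = 611
611 → 6³ + 1³ + 1³ = 218
218 → 2³ + 1³ + 8³ = 521
521 → 5³ + 2³ + 1³ = 134
134 → 1³ + 3³ + 4³ = 92
92 → 9³ + 2³ = 737
737 → 7³ + 3³ + 7³ = 713
713 → 7³ + 1³ + 3³ = 371
371 → 3³ + 7³ + 1³ = 371  — 371 repeats.
That took 9 steps.

9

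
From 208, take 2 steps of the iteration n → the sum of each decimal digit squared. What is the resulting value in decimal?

208 → 68
68 → 100

100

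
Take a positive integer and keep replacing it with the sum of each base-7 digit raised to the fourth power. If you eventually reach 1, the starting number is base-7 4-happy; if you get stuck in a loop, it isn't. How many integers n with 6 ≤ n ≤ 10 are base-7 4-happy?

1

6: 6 → 1296 → 788 → 288 → 1922 → 1138 → 354 → 258 → 1922  (repeats 1922)
7: 7 → 1  (reaches 1)
8: 8 → 2 → 16 → 32 → 512 → 164 → 178 → 418 → 708 → 98 → 16  (repeats 16)
9: 9 → 17 → 97 → 2593 → 1459 → 963 → 1153 → 803 → 673 → 1923 → 1507 → 913 → 609 → 707 → 97  (repeats 97)
10: 10 → 82 → 882 → 272 → 2002 → 2546 → 1938 → 2258 → 1808 → 1938  (repeats 1938)
base-7 4-happy: 7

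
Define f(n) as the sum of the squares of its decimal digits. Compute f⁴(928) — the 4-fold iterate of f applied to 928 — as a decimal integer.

928 → 9² + 2² + 8² = 149
149 → 1² + 4² + 9² = 98
98 → 9² + 8² = 145
145 → 1² + 4² + 5² = 42

42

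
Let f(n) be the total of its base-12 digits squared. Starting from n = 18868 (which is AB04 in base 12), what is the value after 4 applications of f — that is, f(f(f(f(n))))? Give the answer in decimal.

18868 = (10,11,0,4)_12 → 10² + 11² + 0² + 4² = 100 + 121 + 0 + 16 = 237
237 = (1,7,9)_12 → 1² + 7² + 9² = 1 + 49 + 81 = 131
131 = (10,11)_12 → 10² + 11² = 100 + 121 = 221
221 = (1,6,5)_12 → 1² + 6² + 5² = 1 + 36 + 25 = 62

62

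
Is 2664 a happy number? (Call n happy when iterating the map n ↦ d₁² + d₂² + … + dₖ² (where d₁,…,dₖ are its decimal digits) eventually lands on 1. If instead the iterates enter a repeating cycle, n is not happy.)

not happy

2664 → 2² + 6² + 6² + 4² = 4 + 36 + 36 + 16 = 92
92 → 9² + 2² = 81 + 4 = 85
85 → 8² + 5² = 64 + 25 = 89
89 → 8² + 9² = 64 + 81 = 145
145 → 1² + 4² + 5² = 1 + 16 + 25 = 42
42 → 4² + 2² = 16 + 4 = 20
20 → 2² + 0² = 4 + 0 = 4
4 → 4² = 16
16 → 1² + 6² = 1 + 36 = 37
37 → 3² + 7² = 9 + 49 = 58
58 → 5² + 8² = 25 + 64 = 89  — 89 already seen; the sequence cycles without reaching 1.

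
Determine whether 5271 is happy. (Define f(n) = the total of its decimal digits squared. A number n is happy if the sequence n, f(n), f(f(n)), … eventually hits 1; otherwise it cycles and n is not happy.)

happy

5271 → 5² + 2² + 7² + 1² = 79
79 → 7² + 9² = 130
130 → 1² + 3² + 0² = 10
10 → 1² + 0² = 1  — reached 1.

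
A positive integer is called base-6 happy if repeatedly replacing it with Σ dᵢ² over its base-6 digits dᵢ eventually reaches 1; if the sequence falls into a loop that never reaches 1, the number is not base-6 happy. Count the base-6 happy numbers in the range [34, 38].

34: 34 → 41 → 26 → 20 → 13 → 5 → 25 → 17 → 29 → 41  — not base-6 happy
35: 35 → 50 → 9 → 10 → 17 → 29 → 41 → 26 → 20 → 13 → 5 → 25 → 17  — not base-6 happy
36: 36 → 1  — base-6 happy
37: 37 → 2 → 4 → 16 → 20 → 13 → 5 → 25 → 17 → 29 → 41 → 26 → 20  — not base-6 happy
38: 38 → 5 → 25 → 17 → 29 → 41 → 26 → 20 → 13 → 5  — not base-6 happy
base-6 happy: 36

1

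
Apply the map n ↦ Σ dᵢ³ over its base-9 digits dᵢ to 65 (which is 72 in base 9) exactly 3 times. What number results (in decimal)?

3

65 = (7,2)_9 → 7³ + 2³ = 343 + 8 = 351
351 = (4,3,0)_9 → 4³ + 3³ + 0³ = 64 + 27 + 0 = 91
91 = (1,1,1)_9 → 1³ + 1³ + 1³ = 1 + 1 + 1 = 3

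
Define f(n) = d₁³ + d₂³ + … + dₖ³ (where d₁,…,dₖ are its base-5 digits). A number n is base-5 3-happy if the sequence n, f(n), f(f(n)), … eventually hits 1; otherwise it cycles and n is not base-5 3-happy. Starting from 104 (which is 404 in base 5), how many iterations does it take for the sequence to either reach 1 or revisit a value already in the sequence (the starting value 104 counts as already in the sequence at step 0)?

104 = (4,0,4)_5 → 128
128 = (1,0,0,3)_5 → 28
28 = (1,0,3)_5 → 28  — 28 repeats.
That took 3 steps.

3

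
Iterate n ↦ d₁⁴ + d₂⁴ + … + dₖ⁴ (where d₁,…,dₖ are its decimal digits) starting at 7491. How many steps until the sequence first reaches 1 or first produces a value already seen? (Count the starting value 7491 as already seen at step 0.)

8

7491 → 7⁴ + 4⁴ + 9⁴ + 1⁴ = 2401 + 256 + 6561 + 1 = 9219
9219 → 9⁴ + 2⁴ + 1⁴ + 9⁴ = 6561 + 16 + 1 + 6561 = 13139
13139 → 1⁴ + 3⁴ + 1⁴ + 3⁴ + 9⁴ = 1 + 81 + 1 + 81 + 6561 = 6725
6725 → 6⁴ + 7⁴ + 2⁴ + 5⁴ = 1296 + 2401 + 16 + 625 = 4338
4338 → 4⁴ + 3⁴ + 3⁴ + 8⁴ = 256 + 81 + 81 + 4096 = 4514
4514 → 4⁴ + 5⁴ + 1⁴ + 4⁴ = 256 + 625 + 1 + 256 = 1138
1138 → 1⁴ + 1⁴ + 3⁴ + 8⁴ = 1 + 1 + 81 + 4096 = 4179
4179 → 4⁴ + 1⁴ + 7⁴ + 9⁴ = 256 + 1 + 2401 + 6561 = 9219  — 9219 repeats.
That took 8 steps.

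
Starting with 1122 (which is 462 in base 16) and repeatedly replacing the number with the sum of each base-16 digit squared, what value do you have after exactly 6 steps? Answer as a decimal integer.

170

1122 = (4,6,2)_16 → 4² + 6² + 2² = 16 + 36 + 4 = 56
56 = (3,8)_16 → 3² + 8² = 9 + 64 = 73
73 = (4,9)_16 → 4² + 9² = 16 + 81 = 97
97 = (6,1)_16 → 6² + 1² = 36 + 1 = 37
37 = (2,5)_16 → 2² + 5² = 4 + 25 = 29
29 = (1,13)_16 → 1² + 13² = 1 + 169 = 170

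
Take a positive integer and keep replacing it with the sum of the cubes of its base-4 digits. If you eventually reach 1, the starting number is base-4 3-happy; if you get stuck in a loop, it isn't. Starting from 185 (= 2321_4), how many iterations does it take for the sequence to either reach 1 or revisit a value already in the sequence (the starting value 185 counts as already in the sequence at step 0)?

185 = (2,3,2,1)_4 → 2³ + 3³ + 2³ + 1³ = 44
44 = (2,3,0)_4 → 2³ + 3³ + 0³ = 35
35 = (2,0,3)_4 → 2³ + 0³ + 3³ = 35  — 35 repeats.
That took 3 steps.

3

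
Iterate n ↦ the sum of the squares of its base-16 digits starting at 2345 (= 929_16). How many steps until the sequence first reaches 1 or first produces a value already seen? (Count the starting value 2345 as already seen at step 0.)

2345 = (9,2,9)_16 → 9² + 2² + 9² = 81 + 4 + 81 = 166
166 = (10,6)_16 → 10² + 6² = 100 + 36 = 136
136 = (8,8)_16 → 8² + 8² = 64 + 64 = 128
128 = (8,0)_16 → 8² + 0² = 64 + 0 = 64
64 = (4,0)_16 → 4² + 0² = 16 + 0 = 16
16 = (1,0)_16 → 1² + 0² = 1 + 0 = 1  — reached 1.
That took 6 steps.

6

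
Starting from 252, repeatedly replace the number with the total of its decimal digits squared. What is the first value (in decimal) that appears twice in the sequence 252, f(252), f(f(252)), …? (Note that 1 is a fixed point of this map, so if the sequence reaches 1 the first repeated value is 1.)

37

252 → 2² + 5² + 2² = 33
33 → 3² + 3² = 18
18 → 1² + 8² = 65
65 → 6² + 5² = 61
61 → 6² + 1² = 37
37 → 3² + 7² = 58
58 → 5² + 8² = 89
89 → 8² + 9² = 145
145 → 1² + 4² + 5² = 42
42 → 4² + 2² = 20
20 → 2² + 0² = 4
4 → 4² = 16
16 → 1² + 6² = 37  — 37 already appeared earlier.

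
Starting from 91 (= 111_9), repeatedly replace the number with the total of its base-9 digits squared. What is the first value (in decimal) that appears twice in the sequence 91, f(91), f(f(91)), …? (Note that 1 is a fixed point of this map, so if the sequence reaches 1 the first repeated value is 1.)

1

91 = (1,1,1)_9 → 3
3 = (3)_9 → 9
9 = (1,0)_9 → 1  — reached the fixed point 1.
1 → 1, so 1 is the first repeated value.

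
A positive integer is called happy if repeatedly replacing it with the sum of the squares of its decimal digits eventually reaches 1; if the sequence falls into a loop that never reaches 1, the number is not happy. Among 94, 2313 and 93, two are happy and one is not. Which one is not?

93

94: 94 → 97 → 130 → 10 → 1  — reaches 1 (happy)
2313: 2313 → 23 → 13 → 10 → 1  — reaches 1 (happy)
93: 93 → 90 → 81 → 65 → 61 → 37 → 58 → 89 → 145 → 42 → 20 → 4 → 16 → 37  — repeats 37 (not happy)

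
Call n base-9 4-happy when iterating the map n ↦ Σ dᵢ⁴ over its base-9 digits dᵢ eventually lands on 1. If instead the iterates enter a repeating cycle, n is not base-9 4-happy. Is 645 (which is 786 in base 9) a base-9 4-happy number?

645 = (7,8,6)_9 → 7⁴ + 8⁴ + 6⁴ = 2401 + 4096 + 1296 = 7793
7793 = (1,1,6,1,8)_9 → 1⁴ + 1⁴ + 6⁴ + 1⁴ + 8⁴ = 1 + 1 + 1296 + 1 + 4096 = 5395
5395 = (7,3,5,4)_9 → 7⁴ + 3⁴ + 5⁴ + 4⁴ = 2401 + 81 + 625 + 256 = 3363
3363 = (4,5,4,6)_9 → 4⁴ + 5⁴ + 4⁴ + 6⁴ = 256 + 625 + 256 + 1296 = 2433
2433 = (3,3,0,3)_9 → 3⁴ + 3⁴ + 0⁴ + 3⁴ = 81 + 81 + 0 + 81 = 243
243 = (3,0,0)_9 → 3⁴ + 0⁴ + 0⁴ = 81 + 0 + 0 = 81
81 = (1,0,0)_9 → 1⁴ + 0⁴ + 0⁴ = 1 + 0 + 0 = 1  — reached 1.

base-9 4-happy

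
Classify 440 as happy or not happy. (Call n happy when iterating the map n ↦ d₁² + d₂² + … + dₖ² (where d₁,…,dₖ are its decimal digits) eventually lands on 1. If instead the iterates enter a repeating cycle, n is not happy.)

440 → 4² + 4² + 0² = 16 + 16 + 0 = 32
32 → 3² + 2² = 9 + 4 = 13
13 → 1² + 3² = 1 + 9 = 10
10 → 1² + 0² = 1 + 0 = 1  — reached 1.

happy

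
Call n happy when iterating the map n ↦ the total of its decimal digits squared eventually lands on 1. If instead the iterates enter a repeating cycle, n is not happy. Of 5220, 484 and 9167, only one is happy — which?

5220: 5220 → 33 → 18 → 65 → 61 → 37 → 58 → 89 → 145 → 42 → 20 → 4 → 16 → 37  — repeats 37 (not happy)
484: 484 → 96 → 117 → 51 → 26 → 40 → 16 → 37 → 58 → 89 → 145 → 42 → 20 → 4 → 16  — repeats 16 (not happy)
9167: 9167 → 167 → 86 → 100 → 1  — reaches 1 (happy)

9167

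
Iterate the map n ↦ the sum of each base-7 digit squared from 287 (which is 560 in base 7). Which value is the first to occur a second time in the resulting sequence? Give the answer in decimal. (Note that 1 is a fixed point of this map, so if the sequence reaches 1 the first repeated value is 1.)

287 = (5,6,0)_7 → 5² + 6² + 0² = 25 + 36 + 0 = 61
61 = (1,1,5)_7 → 1² + 1² + 5² = 1 + 1 + 25 = 27
27 = (3,6)_7 → 3² + 6² = 9 + 36 = 45
45 = (6,3)_7 → 6² + 3² = 36 + 9 = 45  — 45 already appeared earlier.

45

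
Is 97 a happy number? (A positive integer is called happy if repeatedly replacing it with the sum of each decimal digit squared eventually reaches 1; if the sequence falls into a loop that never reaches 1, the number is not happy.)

happy

97 → 130
130 → 10
10 → 1  — reached 1.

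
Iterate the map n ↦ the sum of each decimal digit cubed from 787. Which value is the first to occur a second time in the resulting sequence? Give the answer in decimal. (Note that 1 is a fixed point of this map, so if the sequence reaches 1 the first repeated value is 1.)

787 → 7³ + 8³ + 7³ = 343 + 512 + 343 = 1198
1198 → 1³ + 1³ + 9³ + 8³ = 1 + 1 + 729 + 512 = 1243
1243 → 1³ + 2³ + 4³ + 3³ = 1 + 8 + 64 + 27 = 100
100 → 1³ + 0³ + 0³ = 1 + 0 + 0 = 1  — reached the fixed point 1.
1 → 1, so 1 is the first repeated value.

1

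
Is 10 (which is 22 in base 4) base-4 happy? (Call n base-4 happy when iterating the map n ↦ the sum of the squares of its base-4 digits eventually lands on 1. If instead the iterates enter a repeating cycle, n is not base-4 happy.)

base-4 happy

10 = (2,2)_4 → 2² + 2² = 8
8 = (2,0)_4 → 2² + 0² = 4
4 = (1,0)_4 → 1² + 0² = 1  — reached 1.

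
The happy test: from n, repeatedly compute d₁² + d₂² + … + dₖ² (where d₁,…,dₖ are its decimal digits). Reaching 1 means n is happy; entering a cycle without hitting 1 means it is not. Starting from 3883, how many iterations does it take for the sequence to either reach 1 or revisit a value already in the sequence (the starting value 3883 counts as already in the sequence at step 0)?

3883 → 3² + 8² + 8² + 3² = 9 + 64 + 64 + 9 = 146
146 → 1² + 4² + 6² = 1 + 16 + 36 = 53
53 → 5² + 3² = 25 + 9 = 34
34 → 3² + 4² = 9 + 16 = 25
25 → 2² + 5² = 4 + 25 = 29
29 → 2² + 9² = 4 + 81 = 85
85 → 8² + 5² = 64 + 25 = 89
89 → 8² + 9² = 64 + 81 = 145
145 → 1² + 4² + 5² = 1 + 16 + 25 = 42
42 → 4² + 2² = 16 + 4 = 20
20 → 2² + 0² = 4 + 0 = 4
4 → 4² = 16
16 → 1² + 6² = 1 + 36 = 37
37 → 3² + 7² = 9 + 49 = 58
58 → 5² + 8² = 25 + 64 = 89  — 89 repeats.
That took 15 steps.

15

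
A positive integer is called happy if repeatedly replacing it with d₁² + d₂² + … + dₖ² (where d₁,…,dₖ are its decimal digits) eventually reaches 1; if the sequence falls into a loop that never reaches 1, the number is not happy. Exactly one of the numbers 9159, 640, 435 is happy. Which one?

9159: 9159 → 188 → 129 → 86 → 100 → 1  — reaches 1 (happy)
640: 640 → 52 → 29 → 85 → 89 → 145 → 42 → 20 → 4 → 16 → 37 → 58 → 89  — repeats 89 (not happy)
435: 435 → 50 → 25 → 29 → 85 → 89 → 145 → 42 → 20 → 4 → 16 → 37 → 58 → 89  — repeats 89 (not happy)

9159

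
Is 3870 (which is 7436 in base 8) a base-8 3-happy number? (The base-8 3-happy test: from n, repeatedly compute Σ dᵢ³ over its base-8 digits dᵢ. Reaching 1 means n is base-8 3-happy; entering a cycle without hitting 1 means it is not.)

base-8 3-happy

3870 = (7,4,3,6)_8 → 7³ + 4³ + 3³ + 6³ = 343 + 64 + 27 + 216 = 650
650 = (1,2,1,2)_8 → 1³ + 2³ + 1³ + 2³ = 1 + 8 + 1 + 8 = 18
18 = (2,2)_8 → 2³ + 2³ = 8 + 8 = 16
16 = (2,0)_8 → 2³ + 0³ = 8 + 0 = 8
8 = (1,0)_8 → 1³ + 0³ = 1 + 0 = 1  — reached 1.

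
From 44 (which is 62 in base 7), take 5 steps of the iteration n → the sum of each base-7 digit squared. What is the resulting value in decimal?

16

44 = (6,2)_7 → 6² + 2² = 40
40 = (5,5)_7 → 5² + 5² = 50
50 = (1,0,1)_7 → 1² + 0² + 1² = 2
2 = (2)_7 → 2² = 4
4 = (4)_7 → 4² = 16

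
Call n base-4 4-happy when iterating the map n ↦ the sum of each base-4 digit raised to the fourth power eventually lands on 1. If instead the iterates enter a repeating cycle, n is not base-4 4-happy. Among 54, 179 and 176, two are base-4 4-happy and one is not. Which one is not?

179

54: 54 → 98 → 33 → 17 → 2 → 16 → 1  — reaches 1 (base-4 4-happy)
179: 179 → 178 → 113 → 83 → 83  — repeats 83 (not base-4 4-happy)
176: 176 → 97 → 18 → 17 → 2 → 16 → 1  — reaches 1 (base-4 4-happy)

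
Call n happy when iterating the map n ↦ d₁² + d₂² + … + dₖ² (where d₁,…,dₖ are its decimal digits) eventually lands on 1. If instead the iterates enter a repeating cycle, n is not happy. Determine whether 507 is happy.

not happy

507 → 5² + 0² + 7² = 74
74 → 7² + 4² = 65
65 → 6² + 5² = 61
61 → 6² + 1² = 37
37 → 3² + 7² = 58
58 → 5² + 8² = 89
89 → 8² + 9² = 145
145 → 1² + 4² + 5² = 42
42 → 4² + 2² = 20
20 → 2² + 0² = 4
4 → 4² = 16
16 → 1² + 6² = 37  — 37 already seen; the sequence cycles without reaching 1.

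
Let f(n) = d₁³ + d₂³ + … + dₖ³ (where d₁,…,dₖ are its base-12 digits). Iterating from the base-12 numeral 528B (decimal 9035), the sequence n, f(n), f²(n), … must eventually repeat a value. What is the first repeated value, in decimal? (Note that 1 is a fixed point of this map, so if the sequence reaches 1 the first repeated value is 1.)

1539

9035 = (5,2,8,11)_12 → 5³ + 2³ + 8³ + 11³ = 1976
1976 = (1,1,8,8)_12 → 1³ + 1³ + 8³ + 8³ = 1026
1026 = (7,1,6)_12 → 7³ + 1³ + 6³ = 560
560 = (3,10,8)_12 → 3³ + 10³ + 8³ = 1539
1539 = (10,8,3)_12 → 10³ + 8³ + 3³ = 1539  — 1539 already appeared earlier.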